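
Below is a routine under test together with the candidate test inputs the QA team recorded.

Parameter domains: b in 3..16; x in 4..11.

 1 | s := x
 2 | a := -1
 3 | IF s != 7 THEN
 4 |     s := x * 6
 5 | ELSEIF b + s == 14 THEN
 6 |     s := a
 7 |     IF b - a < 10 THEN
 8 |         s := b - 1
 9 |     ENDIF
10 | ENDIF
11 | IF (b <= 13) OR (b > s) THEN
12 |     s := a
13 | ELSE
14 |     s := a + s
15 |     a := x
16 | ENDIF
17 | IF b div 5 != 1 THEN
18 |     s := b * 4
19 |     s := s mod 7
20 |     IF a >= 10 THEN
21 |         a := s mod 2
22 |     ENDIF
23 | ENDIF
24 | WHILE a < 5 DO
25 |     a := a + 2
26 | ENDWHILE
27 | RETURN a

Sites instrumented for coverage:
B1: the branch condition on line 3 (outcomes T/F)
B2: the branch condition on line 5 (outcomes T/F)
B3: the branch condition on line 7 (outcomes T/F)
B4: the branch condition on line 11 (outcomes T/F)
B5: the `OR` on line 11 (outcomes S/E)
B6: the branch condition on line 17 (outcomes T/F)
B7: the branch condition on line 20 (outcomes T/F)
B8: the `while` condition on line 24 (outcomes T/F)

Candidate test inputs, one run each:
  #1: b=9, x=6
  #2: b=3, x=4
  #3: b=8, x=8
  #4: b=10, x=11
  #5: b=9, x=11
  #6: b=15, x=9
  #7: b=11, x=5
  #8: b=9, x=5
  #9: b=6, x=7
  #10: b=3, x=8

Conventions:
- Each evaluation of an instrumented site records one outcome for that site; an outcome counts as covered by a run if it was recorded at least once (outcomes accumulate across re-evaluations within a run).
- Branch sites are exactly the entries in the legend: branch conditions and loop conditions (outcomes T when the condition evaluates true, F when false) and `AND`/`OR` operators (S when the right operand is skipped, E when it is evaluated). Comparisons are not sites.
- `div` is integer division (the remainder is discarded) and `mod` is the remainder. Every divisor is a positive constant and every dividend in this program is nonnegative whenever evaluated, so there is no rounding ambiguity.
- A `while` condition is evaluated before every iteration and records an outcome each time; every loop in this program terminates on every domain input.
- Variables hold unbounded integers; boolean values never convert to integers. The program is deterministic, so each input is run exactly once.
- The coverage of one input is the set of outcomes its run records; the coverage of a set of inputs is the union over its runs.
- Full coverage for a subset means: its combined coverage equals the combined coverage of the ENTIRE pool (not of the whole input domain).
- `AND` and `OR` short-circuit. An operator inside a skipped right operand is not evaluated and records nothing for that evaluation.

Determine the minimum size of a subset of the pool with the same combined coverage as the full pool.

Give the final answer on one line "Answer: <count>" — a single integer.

test 1 (b=9, x=6) hits B1=T, B4=T, B5=S, B6=F, B8=T, B8=F
test 2 (b=3, x=4) hits B1=T, B4=T, B5=S, B6=T, B7=F, B8=T, B8=F
test 3 (b=8, x=8) hits B1=T, B4=T, B5=S, B6=F, B8=T, B8=F
test 4 (b=10, x=11) hits B1=T, B4=T, B5=S, B6=T, B7=F, B8=T, B8=F
test 5 (b=9, x=11) hits B1=T, B4=T, B5=S, B6=F, B8=T, B8=F
test 6 (b=15, x=9) hits B1=T, B4=F, B5=E, B6=T, B7=F, B8=F
test 7 (b=11, x=5) hits B1=T, B4=T, B5=S, B6=T, B7=F, B8=T, B8=F
test 8 (b=9, x=5) hits B1=T, B4=T, B5=S, B6=F, B8=T, B8=F
test 9 (b=6, x=7) hits B1=F, B2=F, B4=T, B5=S, B6=F, B8=T, B8=F
test 10 (b=3, x=8) hits B1=T, B4=T, B5=S, B6=T, B7=F, B8=T, B8=F
the full pool covers 12 outcomes: B1=T, B1=F, B2=F, B4=T, B4=F, B5=S, B5=E, B6=T, B6=F, B7=F, B8=T, B8=F
checked all size-1 subsets: none covers 12 outcomes (max 7/12)
the canonical winner is {6, 9}: size 2, full 12-outcome coverage, earliest index list among size-2 covers

Answer: 2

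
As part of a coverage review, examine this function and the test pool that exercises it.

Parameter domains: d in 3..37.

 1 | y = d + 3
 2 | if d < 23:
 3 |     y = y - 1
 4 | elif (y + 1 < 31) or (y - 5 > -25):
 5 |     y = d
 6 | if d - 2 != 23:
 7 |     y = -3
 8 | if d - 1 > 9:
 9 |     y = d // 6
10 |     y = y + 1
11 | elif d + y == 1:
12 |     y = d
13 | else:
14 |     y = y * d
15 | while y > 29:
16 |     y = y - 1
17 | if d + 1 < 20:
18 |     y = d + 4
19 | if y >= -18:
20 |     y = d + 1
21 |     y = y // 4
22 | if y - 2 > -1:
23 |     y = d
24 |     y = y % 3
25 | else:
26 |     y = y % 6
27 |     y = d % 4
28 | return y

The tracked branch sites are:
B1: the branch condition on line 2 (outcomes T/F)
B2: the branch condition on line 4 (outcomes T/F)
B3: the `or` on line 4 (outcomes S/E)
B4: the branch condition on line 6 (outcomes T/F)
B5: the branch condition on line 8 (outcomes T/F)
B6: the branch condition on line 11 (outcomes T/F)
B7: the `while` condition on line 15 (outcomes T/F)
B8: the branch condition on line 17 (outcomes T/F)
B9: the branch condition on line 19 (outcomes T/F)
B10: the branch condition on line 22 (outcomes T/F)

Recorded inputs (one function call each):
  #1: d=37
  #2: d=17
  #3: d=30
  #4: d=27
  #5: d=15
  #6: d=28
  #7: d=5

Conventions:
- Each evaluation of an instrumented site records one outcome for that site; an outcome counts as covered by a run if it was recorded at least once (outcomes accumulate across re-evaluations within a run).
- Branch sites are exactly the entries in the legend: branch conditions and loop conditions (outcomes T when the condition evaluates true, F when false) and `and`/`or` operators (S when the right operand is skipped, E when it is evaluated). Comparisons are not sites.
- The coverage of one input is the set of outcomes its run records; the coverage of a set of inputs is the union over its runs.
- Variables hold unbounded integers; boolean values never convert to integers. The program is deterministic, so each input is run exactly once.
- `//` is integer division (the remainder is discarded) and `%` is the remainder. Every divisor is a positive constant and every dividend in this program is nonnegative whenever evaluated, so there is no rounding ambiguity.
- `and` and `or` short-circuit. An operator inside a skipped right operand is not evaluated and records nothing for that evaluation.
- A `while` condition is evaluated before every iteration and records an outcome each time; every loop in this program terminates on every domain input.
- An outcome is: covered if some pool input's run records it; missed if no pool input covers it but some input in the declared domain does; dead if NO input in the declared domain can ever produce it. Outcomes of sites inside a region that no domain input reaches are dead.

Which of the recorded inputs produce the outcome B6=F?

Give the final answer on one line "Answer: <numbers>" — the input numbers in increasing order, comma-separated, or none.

input #1 (d=37): never hits B6=F
input #2 (d=17): never hits B6=F
input #3 (d=30): never hits B6=F
input #4 (d=27): never hits B6=F
input #5 (d=15): never hits B6=F
input #6 (d=28): never hits B6=F
input #7 (d=5): hits B6=F

Answer: 7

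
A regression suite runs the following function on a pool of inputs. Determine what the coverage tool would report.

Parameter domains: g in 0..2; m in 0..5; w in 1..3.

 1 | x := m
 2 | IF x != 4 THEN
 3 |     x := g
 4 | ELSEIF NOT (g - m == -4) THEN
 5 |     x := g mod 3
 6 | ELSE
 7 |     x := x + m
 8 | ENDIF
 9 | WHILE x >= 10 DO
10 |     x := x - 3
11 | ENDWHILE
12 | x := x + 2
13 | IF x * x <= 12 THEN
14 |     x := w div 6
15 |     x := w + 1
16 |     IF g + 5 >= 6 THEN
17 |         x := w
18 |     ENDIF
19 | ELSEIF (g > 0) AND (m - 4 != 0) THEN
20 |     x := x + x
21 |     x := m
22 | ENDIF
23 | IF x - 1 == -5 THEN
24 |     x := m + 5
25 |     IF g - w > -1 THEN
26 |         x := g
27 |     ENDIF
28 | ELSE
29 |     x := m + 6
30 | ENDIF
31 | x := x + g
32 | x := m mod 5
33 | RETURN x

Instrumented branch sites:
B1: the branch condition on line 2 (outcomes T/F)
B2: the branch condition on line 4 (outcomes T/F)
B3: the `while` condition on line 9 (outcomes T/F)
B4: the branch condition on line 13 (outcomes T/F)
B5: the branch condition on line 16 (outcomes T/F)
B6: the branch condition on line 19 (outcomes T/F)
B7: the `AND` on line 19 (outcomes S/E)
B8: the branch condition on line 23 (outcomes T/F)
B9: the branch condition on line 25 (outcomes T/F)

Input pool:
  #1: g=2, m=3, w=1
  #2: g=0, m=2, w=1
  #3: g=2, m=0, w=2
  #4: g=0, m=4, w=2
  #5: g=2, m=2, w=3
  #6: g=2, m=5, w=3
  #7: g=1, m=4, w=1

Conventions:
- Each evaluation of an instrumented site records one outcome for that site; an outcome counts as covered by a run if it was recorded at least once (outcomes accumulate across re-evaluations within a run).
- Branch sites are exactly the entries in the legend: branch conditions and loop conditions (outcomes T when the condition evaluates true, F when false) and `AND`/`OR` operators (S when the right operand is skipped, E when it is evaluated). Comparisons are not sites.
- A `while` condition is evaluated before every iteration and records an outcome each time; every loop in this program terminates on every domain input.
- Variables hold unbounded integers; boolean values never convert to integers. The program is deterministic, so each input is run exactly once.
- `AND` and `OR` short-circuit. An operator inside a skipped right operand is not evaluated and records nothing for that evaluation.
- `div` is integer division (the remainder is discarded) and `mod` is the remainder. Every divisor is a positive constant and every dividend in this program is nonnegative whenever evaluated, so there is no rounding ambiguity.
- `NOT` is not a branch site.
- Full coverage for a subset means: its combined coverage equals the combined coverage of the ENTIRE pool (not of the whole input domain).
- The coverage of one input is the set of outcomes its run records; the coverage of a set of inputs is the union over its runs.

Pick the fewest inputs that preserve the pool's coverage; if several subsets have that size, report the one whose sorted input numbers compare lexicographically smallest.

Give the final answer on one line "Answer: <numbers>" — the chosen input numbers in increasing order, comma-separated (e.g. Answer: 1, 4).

input #1 (g=2, m=3, w=1): covers B1=T, B3=F, B4=F, B6=T, B7=E, B8=F
input #2 (g=0, m=2, w=1): covers B1=T, B3=F, B4=T, B5=F, B8=F
input #3 (g=2, m=0, w=2): covers B1=T, B3=F, B4=F, B6=T, B7=E, B8=F
input #4 (g=0, m=4, w=2): covers B1=F, B2=F, B3=F, B4=F, B6=F, B7=S, B8=F
input #5 (g=2, m=2, w=3): covers B1=T, B3=F, B4=F, B6=T, B7=E, B8=F
input #6 (g=2, m=5, w=3): covers B1=T, B3=F, B4=F, B6=T, B7=E, B8=F
input #7 (g=1, m=4, w=1): covers B1=F, B2=T, B3=F, B4=T, B5=T, B8=F
together the pool reaches 14 outcomes: B1=T, B1=F, B2=T, B2=F, B3=F, B4=T, B4=F, B5=T, B5=F, B6=T, B6=F, B7=S, B7=E, B8=F
size 1 is not enough: best union over all size-1 subsets is 7/14
size 2 is not enough: best union over all size-2 subsets is 10/14
size 3 is not enough: best union over all size-3 subsets is 13/14
at size 4, {1, 2, 4, 7} reaches all 14 outcomes; every lexicographically earlier size-4 subset fails

Answer: 1, 2, 4, 7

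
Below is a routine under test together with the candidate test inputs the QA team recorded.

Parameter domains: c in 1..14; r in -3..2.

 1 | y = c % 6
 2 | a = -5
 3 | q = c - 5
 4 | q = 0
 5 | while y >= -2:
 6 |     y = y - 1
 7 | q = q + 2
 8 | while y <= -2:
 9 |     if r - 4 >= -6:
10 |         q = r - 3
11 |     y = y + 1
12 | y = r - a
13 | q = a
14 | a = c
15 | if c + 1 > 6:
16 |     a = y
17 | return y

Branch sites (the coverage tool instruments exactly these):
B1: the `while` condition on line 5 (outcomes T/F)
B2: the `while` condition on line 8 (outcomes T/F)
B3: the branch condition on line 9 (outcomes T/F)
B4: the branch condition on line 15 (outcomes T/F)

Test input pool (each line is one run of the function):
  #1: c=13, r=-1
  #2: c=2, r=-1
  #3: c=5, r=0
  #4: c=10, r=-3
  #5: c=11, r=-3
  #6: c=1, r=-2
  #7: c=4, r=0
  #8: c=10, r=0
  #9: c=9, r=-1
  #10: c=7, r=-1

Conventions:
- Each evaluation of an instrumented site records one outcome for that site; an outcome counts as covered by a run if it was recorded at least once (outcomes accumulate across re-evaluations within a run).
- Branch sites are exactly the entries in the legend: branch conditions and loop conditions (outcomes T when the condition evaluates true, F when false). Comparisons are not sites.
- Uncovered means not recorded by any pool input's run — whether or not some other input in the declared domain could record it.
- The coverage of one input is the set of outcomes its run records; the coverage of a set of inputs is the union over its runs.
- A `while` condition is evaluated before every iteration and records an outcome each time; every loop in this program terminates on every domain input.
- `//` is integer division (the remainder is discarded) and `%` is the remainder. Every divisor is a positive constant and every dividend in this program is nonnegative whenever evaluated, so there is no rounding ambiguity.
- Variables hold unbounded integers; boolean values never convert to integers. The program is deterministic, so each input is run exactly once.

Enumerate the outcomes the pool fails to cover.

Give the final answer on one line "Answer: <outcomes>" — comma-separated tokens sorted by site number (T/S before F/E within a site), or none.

input #1, c=13, r=-1: events B1->T, B1->T, B1->T, B1->T, B1->F, B2->T, B3->T, B2->T, B3->T, B2->F, B4->T; outcomes B1=T, B1=F, B2=T, B2=F, B3=T, B4=T
input #2, c=2, r=-1: events B1->T, B1->T, B1->T, B1->T, B1->T, B1->F, B2->T, B3->T, B2->T, B3->T, B2->F, B4->F; outcomes B1=T, B1=F, B2=T, B2=F, B3=T, B4=F
input #3, c=5, r=0: events B1->T, B1->T, B1->T, B1->T, B1->T, B1->T, B1->T, B1->T, B1->F, B2->T, B3->T, B2->T, B3->T, B2->F, ...; outcomes B1=T, B1=F, B2=T, B2=F, B3=T, B4=F
input #4, c=10, r=-3: events B1->T, B1->T, B1->T, B1->T, B1->T, B1->T, B1->T, B1->F, B2->T, B3->F, B2->T, B3->F, B2->F, B4->T; outcomes B1=T, B1=F, B2=T, B2=F, B3=F, B4=T
input #5, c=11, r=-3: events B1->T, B1->T, B1->T, B1->T, B1->T, B1->T, B1->T, B1->T, B1->F, B2->T, B3->F, B2->T, B3->F, B2->F, ...; outcomes B1=T, B1=F, B2=T, B2=F, B3=F, B4=T
input #6, c=1, r=-2: events B1->T, B1->T, B1->T, B1->T, B1->F, B2->T, B3->T, B2->T, B3->T, B2->F, B4->F; outcomes B1=T, B1=F, B2=T, B2=F, B3=T, B4=F
input #7, c=4, r=0: events B1->T, B1->T, B1->T, B1->T, B1->T, B1->T, B1->T, B1->F, B2->T, B3->T, B2->T, B3->T, B2->F, B4->F; outcomes B1=T, B1=F, B2=T, B2=F, B3=T, B4=F
input #8, c=10, r=0: events B1->T, B1->T, B1->T, B1->T, B1->T, B1->T, B1->T, B1->F, B2->T, B3->T, B2->T, B3->T, B2->F, B4->T; outcomes B1=T, B1=F, B2=T, B2=F, B3=T, B4=T
input #9, c=9, r=-1: events B1->T, B1->T, B1->T, B1->T, B1->T, B1->T, B1->F, B2->T, B3->T, B2->T, B3->T, B2->F, B4->T; outcomes B1=T, B1=F, B2=T, B2=F, B3=T, B4=T
input #10, c=7, r=-1: events B1->T, B1->T, B1->T, B1->T, B1->F, B2->T, B3->T, B2->T, B3->T, B2->F, B4->T; outcomes B1=T, B1=F, B2=T, B2=F, B3=T, B4=T
union over the pool: B1=T, B1=F, B2=T, B2=F, B3=T, B3=F, B4=T, B4=F
uncovered (0 of 8): none

Answer: none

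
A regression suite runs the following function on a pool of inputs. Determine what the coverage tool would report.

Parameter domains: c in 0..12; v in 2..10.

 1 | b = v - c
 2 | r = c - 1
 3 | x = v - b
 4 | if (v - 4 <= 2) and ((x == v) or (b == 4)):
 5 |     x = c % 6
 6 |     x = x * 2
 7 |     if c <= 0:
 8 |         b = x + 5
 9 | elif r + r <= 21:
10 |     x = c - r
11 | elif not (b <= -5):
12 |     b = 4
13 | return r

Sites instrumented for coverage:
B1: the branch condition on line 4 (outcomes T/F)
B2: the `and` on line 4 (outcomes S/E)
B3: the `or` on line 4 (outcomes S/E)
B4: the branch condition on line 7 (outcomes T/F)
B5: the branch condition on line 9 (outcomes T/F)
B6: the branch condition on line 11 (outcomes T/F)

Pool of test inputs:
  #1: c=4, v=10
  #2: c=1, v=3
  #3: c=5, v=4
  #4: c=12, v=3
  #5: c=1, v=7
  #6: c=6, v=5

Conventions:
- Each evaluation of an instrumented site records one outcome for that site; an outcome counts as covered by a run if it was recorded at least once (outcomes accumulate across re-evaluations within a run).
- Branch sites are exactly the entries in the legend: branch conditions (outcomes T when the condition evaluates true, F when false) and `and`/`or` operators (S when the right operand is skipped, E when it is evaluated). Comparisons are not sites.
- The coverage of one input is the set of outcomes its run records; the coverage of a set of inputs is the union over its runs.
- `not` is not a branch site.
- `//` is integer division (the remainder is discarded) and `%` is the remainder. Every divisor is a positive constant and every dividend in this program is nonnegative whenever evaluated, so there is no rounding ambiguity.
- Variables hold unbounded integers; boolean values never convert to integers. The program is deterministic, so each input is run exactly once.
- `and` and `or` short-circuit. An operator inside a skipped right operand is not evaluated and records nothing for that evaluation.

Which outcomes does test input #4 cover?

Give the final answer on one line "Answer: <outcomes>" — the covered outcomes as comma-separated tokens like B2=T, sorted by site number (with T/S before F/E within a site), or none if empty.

Tracing the run of input #4 (c=12, v=3):
  B2->E, B3->E, B1->F, B5->F, B6->F
distinct outcomes covered: B1=F, B2=E, B3=E, B5=F, B6=F

Answer: B1=F, B2=E, B3=E, B5=F, B6=F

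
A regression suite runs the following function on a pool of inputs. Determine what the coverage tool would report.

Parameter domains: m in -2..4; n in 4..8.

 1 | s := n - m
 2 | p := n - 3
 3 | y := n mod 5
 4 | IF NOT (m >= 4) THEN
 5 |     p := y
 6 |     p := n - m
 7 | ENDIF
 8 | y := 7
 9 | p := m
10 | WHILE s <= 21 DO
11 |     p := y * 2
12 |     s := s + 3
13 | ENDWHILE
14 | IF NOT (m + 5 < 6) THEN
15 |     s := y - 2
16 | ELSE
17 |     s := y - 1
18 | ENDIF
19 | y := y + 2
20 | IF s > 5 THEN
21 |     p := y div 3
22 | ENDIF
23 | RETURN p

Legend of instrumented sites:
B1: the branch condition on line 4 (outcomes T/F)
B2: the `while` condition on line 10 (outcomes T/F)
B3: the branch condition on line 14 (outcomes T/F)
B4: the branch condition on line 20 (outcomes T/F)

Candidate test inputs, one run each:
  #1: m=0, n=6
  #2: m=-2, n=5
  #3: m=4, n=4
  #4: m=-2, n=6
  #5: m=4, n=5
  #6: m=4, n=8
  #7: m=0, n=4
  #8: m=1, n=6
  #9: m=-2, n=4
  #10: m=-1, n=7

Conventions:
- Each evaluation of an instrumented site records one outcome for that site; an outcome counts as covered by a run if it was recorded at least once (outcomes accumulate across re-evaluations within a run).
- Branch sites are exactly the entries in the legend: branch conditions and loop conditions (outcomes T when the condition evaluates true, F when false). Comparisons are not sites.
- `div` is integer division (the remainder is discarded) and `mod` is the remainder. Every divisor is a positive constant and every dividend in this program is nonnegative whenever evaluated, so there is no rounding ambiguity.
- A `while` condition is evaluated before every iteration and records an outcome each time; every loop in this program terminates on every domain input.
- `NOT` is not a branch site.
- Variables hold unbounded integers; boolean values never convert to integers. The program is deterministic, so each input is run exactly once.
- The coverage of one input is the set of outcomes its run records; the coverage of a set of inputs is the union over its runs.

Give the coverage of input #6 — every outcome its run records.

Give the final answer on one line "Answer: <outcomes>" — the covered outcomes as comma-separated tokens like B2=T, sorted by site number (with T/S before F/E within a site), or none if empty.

Event log for input #6 (m=4, n=8):
  B1->F, B2->T, B2->T, B2->T, B2->T, B2->T, B2->T, B2->F, B3->T, B4->F
deduplicating events, the covered set is: B1=F, B2=T, B2=F, B3=T, B4=F

Answer: B1=F, B2=T, B2=F, B3=T, B4=F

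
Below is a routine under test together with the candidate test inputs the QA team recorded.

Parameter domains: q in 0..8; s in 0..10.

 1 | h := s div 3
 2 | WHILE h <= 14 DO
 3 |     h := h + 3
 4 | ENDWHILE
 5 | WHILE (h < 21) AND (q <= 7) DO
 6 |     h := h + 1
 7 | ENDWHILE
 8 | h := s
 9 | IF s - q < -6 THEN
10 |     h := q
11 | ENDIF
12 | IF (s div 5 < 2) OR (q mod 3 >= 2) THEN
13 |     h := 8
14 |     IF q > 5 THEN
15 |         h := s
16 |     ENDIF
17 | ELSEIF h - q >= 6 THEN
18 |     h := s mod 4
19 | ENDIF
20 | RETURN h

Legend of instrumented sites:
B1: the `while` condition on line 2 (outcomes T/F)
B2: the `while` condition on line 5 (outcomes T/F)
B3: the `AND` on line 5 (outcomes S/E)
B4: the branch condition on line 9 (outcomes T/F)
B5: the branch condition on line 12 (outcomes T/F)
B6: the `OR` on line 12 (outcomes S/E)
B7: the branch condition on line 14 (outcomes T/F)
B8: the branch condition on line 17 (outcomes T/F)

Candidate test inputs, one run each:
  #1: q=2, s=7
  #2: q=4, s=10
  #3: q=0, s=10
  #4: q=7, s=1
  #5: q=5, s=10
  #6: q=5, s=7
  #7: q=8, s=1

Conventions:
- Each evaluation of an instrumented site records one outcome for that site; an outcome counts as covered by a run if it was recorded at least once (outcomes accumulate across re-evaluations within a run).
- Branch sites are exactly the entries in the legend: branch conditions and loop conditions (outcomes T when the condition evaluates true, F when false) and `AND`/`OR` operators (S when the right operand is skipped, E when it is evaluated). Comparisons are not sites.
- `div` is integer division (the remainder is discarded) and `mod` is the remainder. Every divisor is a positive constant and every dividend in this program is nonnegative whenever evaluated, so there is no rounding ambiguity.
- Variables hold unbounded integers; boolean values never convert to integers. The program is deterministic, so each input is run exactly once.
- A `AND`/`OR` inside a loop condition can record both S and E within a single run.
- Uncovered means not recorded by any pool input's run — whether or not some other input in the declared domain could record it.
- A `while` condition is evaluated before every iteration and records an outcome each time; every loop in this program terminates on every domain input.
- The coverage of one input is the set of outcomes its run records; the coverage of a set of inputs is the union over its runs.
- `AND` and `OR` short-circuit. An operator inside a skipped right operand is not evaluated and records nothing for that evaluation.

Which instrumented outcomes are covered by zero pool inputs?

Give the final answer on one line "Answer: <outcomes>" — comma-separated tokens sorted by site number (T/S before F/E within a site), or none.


#1 (q=2, s=7) -> covered: B1=T, B1=F, B2=T, B2=F, B3=S, B3=E, B4=F, B5=T, B6=S, B7=F
#2 (q=4, s=10) -> covered: B1=T, B1=F, B2=T, B2=F, B3=S, B3=E, B4=F, B5=F, B6=E, B8=T
#3 (q=0, s=10) -> covered: B1=T, B1=F, B2=T, B2=F, B3=S, B3=E, B4=F, B5=F, B6=E, B8=T
#4 (q=7, s=1) -> covered: B1=T, B1=F, B2=T, B2=F, B3=S, B3=E, B4=F, B5=T, B6=S, B7=T
#5 (q=5, s=10) -> covered: B1=T, B1=F, B2=T, B2=F, B3=S, B3=E, B4=F, B5=T, B6=E, B7=F
#6 (q=5, s=7) -> covered: B1=T, B1=F, B2=T, B2=F, B3=S, B3=E, B4=F, B5=T, B6=S, B7=F
#7 (q=8, s=1) -> covered: B1=T, B1=F, B2=F, B3=E, B4=T, B5=T, B6=S, B7=T
union over the pool: B1=T, B1=F, B2=T, B2=F, B3=S, B3=E, B4=T, B4=F, B5=T, B5=F, B6=S, B6=E, B7=T, B7=F, B8=T
uncovered (1 of 16): B8=F
Answer: B8=F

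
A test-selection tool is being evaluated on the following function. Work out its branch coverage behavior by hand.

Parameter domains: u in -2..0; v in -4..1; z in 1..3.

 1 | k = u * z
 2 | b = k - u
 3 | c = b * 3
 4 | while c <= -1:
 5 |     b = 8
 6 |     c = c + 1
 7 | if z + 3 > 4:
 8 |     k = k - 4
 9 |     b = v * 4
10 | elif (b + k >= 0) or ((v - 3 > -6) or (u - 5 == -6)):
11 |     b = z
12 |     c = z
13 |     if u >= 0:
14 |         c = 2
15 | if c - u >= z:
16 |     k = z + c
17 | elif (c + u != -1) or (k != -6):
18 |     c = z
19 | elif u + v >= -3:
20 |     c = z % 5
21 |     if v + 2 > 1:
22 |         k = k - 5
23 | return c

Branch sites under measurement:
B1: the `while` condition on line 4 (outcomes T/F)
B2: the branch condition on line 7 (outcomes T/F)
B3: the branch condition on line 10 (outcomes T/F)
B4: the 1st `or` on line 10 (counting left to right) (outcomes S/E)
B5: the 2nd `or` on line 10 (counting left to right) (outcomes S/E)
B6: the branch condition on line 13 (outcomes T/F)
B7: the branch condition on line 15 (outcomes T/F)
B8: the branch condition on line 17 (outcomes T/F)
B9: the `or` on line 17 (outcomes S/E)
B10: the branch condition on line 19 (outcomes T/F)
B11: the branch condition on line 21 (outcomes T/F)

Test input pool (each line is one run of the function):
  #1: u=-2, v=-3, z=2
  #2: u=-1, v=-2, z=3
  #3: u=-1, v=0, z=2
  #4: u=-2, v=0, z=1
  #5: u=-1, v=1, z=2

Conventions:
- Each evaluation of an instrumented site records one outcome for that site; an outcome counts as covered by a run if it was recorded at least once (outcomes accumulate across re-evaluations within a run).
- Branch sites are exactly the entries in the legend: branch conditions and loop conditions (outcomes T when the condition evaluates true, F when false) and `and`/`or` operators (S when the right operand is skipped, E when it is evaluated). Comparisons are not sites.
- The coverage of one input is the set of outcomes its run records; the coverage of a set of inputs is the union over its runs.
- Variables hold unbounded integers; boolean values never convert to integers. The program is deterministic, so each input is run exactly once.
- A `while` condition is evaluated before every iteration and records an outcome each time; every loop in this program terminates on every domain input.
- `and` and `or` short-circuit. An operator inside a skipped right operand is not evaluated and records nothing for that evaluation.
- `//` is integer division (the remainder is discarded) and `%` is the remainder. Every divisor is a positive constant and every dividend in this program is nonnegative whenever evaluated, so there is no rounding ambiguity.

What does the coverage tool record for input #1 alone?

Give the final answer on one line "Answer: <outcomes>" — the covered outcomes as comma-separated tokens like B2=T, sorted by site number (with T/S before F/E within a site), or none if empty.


Tracing the run of input #1 (u=-2, v=-3, z=2):
  B1->T, B1->T, B1->T, B1->T, B1->T, B1->T, B1->F, B2->T, B7->T
as a set, this run covers: B1=T, B1=F, B2=T, B7=T
Answer: B1=T, B1=F, B2=T, B7=T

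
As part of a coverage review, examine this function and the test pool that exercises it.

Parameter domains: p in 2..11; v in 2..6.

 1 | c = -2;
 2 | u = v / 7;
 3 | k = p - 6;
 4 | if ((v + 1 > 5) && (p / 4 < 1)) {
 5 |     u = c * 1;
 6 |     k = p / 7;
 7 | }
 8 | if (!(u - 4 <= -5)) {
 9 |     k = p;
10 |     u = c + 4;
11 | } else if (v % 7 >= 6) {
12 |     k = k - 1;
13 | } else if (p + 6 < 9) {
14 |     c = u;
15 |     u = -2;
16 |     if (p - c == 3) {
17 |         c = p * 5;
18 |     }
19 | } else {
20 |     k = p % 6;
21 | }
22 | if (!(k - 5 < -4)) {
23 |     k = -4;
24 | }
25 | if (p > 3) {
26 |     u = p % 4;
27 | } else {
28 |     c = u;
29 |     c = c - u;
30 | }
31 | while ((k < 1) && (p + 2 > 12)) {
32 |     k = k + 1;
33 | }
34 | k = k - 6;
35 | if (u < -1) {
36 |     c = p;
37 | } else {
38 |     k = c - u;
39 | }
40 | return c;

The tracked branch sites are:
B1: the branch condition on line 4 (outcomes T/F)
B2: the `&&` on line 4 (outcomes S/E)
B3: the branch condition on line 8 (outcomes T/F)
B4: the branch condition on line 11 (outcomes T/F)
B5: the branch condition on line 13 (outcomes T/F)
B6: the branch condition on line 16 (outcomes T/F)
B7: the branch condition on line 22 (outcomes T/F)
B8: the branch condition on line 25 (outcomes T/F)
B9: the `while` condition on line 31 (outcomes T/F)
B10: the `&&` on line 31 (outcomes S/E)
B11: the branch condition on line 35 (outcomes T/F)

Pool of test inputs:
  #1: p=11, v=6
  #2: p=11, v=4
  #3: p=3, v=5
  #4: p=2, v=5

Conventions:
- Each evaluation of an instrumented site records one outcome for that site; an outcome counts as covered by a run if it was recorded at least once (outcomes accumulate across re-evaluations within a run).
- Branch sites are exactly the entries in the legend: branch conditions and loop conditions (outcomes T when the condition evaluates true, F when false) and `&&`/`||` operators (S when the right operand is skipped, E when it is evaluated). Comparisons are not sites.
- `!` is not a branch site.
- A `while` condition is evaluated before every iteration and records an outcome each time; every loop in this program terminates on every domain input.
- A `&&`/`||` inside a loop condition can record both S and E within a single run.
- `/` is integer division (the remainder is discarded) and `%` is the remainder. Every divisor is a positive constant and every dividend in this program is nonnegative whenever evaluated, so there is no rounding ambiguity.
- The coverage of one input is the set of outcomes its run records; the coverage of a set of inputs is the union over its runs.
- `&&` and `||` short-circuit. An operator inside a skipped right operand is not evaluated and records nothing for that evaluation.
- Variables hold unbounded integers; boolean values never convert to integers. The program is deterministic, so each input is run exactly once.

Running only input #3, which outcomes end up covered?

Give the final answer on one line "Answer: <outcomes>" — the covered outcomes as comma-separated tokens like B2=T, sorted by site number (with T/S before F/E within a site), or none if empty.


Event log for input #3 (p=3, v=5):
  B2->E, B1->T, B3->F, B4->F, B5->F, B7->T, B8->F, B10->E, B9->F, B11->T
as a set, this run covers: B1=T, B2=E, B3=F, B4=F, B5=F, B7=T, B8=F, B9=F, B10=E, B11=T
Answer: B1=T, B2=E, B3=F, B4=F, B5=F, B7=T, B8=F, B9=F, B10=E, B11=T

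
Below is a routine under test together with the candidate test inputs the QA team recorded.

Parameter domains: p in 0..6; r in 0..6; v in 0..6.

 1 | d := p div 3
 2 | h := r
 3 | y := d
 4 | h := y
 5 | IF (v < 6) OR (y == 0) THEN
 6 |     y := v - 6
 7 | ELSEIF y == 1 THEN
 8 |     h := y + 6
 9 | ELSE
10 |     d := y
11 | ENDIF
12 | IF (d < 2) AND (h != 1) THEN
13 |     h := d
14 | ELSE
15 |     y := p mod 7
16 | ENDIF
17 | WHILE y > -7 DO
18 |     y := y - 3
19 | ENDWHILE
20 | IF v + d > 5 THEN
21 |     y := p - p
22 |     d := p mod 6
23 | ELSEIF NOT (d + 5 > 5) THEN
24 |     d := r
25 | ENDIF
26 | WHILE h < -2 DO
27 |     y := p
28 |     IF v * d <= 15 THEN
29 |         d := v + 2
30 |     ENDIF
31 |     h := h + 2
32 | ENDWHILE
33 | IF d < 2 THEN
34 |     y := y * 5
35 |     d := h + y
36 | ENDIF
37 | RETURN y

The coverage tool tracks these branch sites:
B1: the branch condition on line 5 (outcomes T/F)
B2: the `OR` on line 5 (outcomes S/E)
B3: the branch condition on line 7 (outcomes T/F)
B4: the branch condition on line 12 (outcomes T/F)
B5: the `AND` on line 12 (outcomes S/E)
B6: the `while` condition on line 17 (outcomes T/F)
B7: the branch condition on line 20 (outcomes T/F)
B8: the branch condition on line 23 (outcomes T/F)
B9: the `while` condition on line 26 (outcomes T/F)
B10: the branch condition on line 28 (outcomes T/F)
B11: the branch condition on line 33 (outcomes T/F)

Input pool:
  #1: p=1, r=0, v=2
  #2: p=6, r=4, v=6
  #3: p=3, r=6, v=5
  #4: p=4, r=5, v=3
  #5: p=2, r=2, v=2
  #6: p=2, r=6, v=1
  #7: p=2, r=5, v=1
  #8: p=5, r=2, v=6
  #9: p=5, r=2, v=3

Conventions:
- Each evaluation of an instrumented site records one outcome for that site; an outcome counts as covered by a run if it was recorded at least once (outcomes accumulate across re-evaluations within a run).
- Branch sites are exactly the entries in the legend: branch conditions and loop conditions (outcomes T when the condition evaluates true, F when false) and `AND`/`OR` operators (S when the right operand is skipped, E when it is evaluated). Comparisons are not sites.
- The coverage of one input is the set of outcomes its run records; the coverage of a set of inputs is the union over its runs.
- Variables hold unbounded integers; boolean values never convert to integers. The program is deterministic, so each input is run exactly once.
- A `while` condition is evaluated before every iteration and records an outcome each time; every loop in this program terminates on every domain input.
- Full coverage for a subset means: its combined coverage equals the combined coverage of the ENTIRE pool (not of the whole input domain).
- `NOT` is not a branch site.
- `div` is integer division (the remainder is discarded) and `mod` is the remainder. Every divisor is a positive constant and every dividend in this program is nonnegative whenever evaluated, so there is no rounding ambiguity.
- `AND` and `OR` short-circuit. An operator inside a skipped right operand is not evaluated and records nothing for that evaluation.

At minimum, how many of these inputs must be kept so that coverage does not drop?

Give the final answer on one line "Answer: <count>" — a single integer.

test 1 (p=1, r=0, v=2) hits B1=T, B2=S, B4=T, B5=E, B6=T, B6=F, B7=F, B8=T, B9=F, B11=T
test 2 (p=6, r=4, v=6) hits B1=F, B2=E, B3=F, B4=F, B5=S, B6=T, B6=F, B7=T, B9=F, B11=T
test 3 (p=3, r=6, v=5) hits B1=T, B2=S, B4=F, B5=E, B6=T, B6=F, B7=T, B9=F, B11=F
test 4 (p=4, r=5, v=3) hits B1=T, B2=S, B4=F, B5=E, B6=T, B6=F, B7=F, B8=F, B9=F, B11=T
test 5 (p=2, r=2, v=2) hits B1=T, B2=S, B4=T, B5=E, B6=T, B6=F, B7=F, B8=T, B9=F, B11=F
test 6 (p=2, r=6, v=1) hits B1=T, B2=S, B4=T, B5=E, B6=T, B6=F, B7=F, B8=T, B9=F, B11=F
test 7 (p=2, r=5, v=1) hits B1=T, B2=S, B4=T, B5=E, B6=T, B6=F, B7=F, B8=T, B9=F, B11=F
test 8 (p=5, r=2, v=6) hits B1=F, B2=E, B3=T, B4=T, B5=E, B6=T, B6=F, B7=T, B9=F, B11=F
test 9 (p=5, r=2, v=3) hits B1=T, B2=S, B4=F, B5=E, B6=T, B6=F, B7=F, B8=F, B9=F, B11=T
together the pool reaches 19 outcomes: B1=T, B1=F, B2=S, B2=E, B3=T, B3=F, B4=T, B4=F, B5=S, B5=E, B6=T, B6=F, B7=T, B7=F, B8=T, B8=F, B9=F, B11=T, B11=F
every size-1 subset falls short of the 19 outcomes (best: 10/19)
every size-2 subset falls short of the 19 outcomes (best: 17/19)
every size-3 subset falls short of the 19 outcomes (best: 18/19)
size 4: inputs {1, 2, 4, 8} cover all 19 outcomes, and no lexicographically smaller subset of this size does

Answer: 4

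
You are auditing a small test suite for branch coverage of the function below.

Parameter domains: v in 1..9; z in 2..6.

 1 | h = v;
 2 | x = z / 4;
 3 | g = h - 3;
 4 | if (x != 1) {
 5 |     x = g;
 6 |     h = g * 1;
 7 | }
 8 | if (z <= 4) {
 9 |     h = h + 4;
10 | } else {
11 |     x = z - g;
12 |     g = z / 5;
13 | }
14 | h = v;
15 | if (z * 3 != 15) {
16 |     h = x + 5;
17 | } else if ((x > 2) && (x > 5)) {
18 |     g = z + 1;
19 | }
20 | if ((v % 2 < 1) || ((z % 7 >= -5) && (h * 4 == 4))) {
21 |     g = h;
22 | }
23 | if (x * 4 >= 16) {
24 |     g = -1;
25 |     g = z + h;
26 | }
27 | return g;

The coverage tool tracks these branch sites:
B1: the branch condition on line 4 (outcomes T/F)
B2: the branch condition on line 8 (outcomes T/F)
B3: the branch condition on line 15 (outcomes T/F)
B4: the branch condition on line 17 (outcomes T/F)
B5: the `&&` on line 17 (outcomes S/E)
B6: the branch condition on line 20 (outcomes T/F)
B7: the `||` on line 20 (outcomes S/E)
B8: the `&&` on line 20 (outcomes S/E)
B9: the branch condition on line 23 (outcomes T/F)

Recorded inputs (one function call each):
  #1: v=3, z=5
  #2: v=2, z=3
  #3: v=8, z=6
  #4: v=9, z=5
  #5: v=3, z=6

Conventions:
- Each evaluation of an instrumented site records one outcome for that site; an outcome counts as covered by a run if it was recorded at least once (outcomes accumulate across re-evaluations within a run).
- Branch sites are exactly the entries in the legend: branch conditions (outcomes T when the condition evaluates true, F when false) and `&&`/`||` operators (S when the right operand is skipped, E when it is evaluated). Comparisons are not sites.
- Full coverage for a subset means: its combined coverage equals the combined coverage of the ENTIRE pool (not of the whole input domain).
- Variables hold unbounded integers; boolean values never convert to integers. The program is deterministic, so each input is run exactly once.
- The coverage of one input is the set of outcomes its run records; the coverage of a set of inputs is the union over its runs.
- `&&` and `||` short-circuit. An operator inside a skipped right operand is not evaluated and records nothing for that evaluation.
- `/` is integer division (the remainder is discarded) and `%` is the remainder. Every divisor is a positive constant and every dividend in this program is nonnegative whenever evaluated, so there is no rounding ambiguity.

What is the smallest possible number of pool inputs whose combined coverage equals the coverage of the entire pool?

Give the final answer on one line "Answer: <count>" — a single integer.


run #1 (v=3, z=5) runs B1->F, B2->F, B3->F, B5->E, B4->F, B7->E, B8->E, B6->F, B9->T; records B1=F, B2=F, B3=F, B4=F, B5=E, B6=F, B7=E, B8=E, B9=T
run #2 (v=2, z=3) runs B1->T, B2->T, B3->T, B7->S, B6->T, B9->F; records B1=T, B2=T, B3=T, B6=T, B7=S, B9=F
run #3 (v=8, z=6) runs B1->F, B2->F, B3->T, B7->S, B6->T, B9->F; records B1=F, B2=F, B3=T, B6=T, B7=S, B9=F
run #4 (v=9, z=5) runs B1->F, B2->F, B3->F, B5->S, B4->F, B7->E, B8->E, B6->F, B9->F; records B1=F, B2=F, B3=F, B4=F, B5=S, B6=F, B7=E, B8=E, B9=F
run #5 (v=3, z=6) runs B1->F, B2->F, B3->T, B7->E, B8->E, B6->F, B9->T; records B1=F, B2=F, B3=T, B6=F, B7=E, B8=E, B9=T
union over all inputs: B1=T, B1=F, B2=T, B2=F, B3=T, B3=F, B4=F, B5=S, B5=E, B6=T, B6=F, B7=S, B7=E, B8=E, B9=T, B9=F (16 outcomes)
no size-1 subset reaches all 16 outcomes (best union: 9/16)
no size-2 subset reaches all 16 outcomes (best union: 15/16)
size 3: inputs {1, 2, 4} cover all 16 outcomes, and no lexicographically smaller subset of this size does
Answer: 3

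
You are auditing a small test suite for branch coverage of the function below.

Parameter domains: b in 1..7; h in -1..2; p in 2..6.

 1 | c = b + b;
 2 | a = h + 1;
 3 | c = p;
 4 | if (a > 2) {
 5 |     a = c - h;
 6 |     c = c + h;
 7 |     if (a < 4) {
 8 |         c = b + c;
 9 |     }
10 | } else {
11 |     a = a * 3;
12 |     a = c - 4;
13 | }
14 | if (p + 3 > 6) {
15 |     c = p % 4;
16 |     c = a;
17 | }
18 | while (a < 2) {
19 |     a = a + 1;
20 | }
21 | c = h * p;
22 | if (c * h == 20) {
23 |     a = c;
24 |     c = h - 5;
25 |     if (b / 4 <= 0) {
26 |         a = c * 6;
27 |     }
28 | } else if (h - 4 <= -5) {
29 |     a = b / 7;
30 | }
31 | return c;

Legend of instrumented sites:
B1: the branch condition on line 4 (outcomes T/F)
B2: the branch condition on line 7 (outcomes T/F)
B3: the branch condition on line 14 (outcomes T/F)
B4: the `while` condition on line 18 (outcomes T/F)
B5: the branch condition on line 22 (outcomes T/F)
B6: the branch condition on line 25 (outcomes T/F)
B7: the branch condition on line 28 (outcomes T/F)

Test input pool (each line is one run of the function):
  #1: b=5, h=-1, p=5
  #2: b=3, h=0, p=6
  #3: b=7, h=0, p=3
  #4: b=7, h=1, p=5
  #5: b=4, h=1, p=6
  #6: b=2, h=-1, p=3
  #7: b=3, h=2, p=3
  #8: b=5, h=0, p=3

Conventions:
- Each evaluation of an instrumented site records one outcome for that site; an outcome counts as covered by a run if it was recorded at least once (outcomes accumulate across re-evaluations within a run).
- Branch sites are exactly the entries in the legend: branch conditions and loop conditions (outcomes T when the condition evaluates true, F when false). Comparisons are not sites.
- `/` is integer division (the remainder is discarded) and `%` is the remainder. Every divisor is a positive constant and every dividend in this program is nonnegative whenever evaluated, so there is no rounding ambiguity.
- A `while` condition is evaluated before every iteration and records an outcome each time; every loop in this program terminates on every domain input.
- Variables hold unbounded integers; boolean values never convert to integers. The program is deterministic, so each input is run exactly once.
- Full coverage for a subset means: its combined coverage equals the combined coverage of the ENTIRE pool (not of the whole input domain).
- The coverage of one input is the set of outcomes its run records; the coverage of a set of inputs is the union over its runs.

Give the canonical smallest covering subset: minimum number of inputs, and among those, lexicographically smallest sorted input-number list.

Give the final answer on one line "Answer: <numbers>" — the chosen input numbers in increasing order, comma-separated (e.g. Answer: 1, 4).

test 1 (b=5, h=-1, p=5) fires B1->F, B3->T, B4->T, B4->F, B5->F, B7->T; hits B1=F, B3=T, B4=T, B4=F, B5=F, B7=T
test 2 (b=3, h=0, p=6) fires B1->F, B3->T, B4->F, B5->F, B7->F; hits B1=F, B3=T, B4=F, B5=F, B7=F
test 3 (b=7, h=0, p=3) fires B1->F, B3->F, B4->T, B4->T, B4->T, B4->F, B5->F, B7->F; hits B1=F, B3=F, B4=T, B4=F, B5=F, B7=F
test 4 (b=7, h=1, p=5) fires B1->F, B3->T, B4->T, B4->F, B5->F, B7->F; hits B1=F, B3=T, B4=T, B4=F, B5=F, B7=F
test 5 (b=4, h=1, p=6) fires B1->F, B3->T, B4->F, B5->F, B7->F; hits B1=F, B3=T, B4=F, B5=F, B7=F
test 6 (b=2, h=-1, p=3) fires B1->F, B3->F, B4->T, B4->T, B4->T, B4->F, B5->F, B7->T; hits B1=F, B3=F, B4=T, B4=F, B5=F, B7=T
test 7 (b=3, h=2, p=3) fires B1->T, B2->T, B3->F, B4->T, B4->F, B5->F, B7->F; hits B1=T, B2=T, B3=F, B4=T, B4=F, B5=F, B7=F
test 8 (b=5, h=0, p=3) fires B1->F, B3->F, B4->T, B4->T, B4->T, B4->F, B5->F, B7->F; hits B1=F, B3=F, B4=T, B4=F, B5=F, B7=F
union over all inputs: B1=T, B1=F, B2=T, B3=T, B3=F, B4=T, B4=F, B5=F, B7=T, B7=F (10 outcomes)
every size-1 subset falls short of the 10 outcomes (best: 7/10)
size 2: inputs {1, 7} cover all 10 outcomes, and no lexicographically smaller subset of this size does

Answer: 1, 7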